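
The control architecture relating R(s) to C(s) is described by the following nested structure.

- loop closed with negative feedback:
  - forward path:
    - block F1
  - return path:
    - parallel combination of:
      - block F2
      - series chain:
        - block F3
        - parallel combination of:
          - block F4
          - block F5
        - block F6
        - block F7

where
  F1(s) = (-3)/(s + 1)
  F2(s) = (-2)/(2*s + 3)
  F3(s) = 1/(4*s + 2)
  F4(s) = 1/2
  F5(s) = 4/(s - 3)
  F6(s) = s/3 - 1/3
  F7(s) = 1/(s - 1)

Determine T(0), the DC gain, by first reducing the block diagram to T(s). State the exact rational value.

Reducing step by step:

Step 1. add F4, F5 (parallel) -> (s + 5)/(2*s - 6)
Step 2. series reduction of F3, (F4+F5), F6, F7 -> (s + 5)/(24*s^2 - 60*s - 36)
Step 3. reduce the parallel group F2, (F3*(F4+F5)*F6*F7) -> (-46*s^2 + 133*s + 87)/(48*s^3 - 48*s^2 - 252*s - 108)
Step 4. close the feedback loop around F1, (F2+(F3*(F4+F5)*F6*F7)) -> (-48*s^3 + 48*s^2 + 252*s + 108)/(16*s^4 - 54*s^2 - 253*s - 123)
DC gain: substitute s = 0 into T(s) from step 4: T(0) = 108/(-123) = -36/41.

Answer: -36/41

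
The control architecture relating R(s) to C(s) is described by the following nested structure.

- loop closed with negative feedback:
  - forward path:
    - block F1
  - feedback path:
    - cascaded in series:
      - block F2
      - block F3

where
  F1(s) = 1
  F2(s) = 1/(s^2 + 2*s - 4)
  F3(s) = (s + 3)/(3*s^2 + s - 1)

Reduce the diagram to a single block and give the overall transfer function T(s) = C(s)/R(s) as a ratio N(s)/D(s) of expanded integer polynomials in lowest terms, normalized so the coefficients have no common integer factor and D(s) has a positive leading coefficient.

(1) series reduction of F2, F3, giving (s + 3)/(3*s^4 + 7*s^3 - 11*s^2 - 6*s + 4)
(2) reduce the feedback loop with forward F1 and return (F2*F3) - this is the overall T(s), already in the required normalized form

Answer: (3*s^4 + 7*s^3 - 11*s^2 - 6*s + 4)/(3*s^4 + 7*s^3 - 11*s^2 - 5*s + 7)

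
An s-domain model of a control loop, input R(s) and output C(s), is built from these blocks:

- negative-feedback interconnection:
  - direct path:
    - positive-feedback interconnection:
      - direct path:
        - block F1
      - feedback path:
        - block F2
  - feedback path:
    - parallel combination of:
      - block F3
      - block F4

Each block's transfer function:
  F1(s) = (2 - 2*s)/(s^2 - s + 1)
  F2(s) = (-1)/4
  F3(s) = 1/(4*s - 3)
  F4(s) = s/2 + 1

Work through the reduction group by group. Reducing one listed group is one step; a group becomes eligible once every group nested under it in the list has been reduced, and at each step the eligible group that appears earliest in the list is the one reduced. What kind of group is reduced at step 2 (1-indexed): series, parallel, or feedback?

(1) feedback reduction of F1, F2
(2) combine F3, F4 in parallel
(3) feedback reduction of [F1/(1-F1*F2)], (F3+F4)
The group at step 2 is a parallel group.

Final answer: parallel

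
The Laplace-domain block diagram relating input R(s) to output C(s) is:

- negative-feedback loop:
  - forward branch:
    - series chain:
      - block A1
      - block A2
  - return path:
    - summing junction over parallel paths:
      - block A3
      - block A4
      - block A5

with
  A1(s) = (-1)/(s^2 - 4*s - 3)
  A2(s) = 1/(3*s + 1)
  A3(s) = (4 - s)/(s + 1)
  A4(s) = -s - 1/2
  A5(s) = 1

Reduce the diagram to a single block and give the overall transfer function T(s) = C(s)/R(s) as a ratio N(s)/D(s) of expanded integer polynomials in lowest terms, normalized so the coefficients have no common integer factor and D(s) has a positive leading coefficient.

First reduce the diagram to T(s).

Step 1. cascade A1, A2; result (-1)/(3*s^3 - 11*s^2 - 13*s - 3)
Step 2. combine A3, A4, A5 in parallel; result (-2*s^2 - 3*s + 9)/(2*s + 2)
Step 3. feedback reduction of (A1*A2), (A3+A4+A5); the result is T(s) itself (integer coefficients, no common factor, positive leading denominator coefficient)

Answer: (-2*s - 2)/(6*s^4 - 16*s^3 - 46*s^2 - 29*s - 15)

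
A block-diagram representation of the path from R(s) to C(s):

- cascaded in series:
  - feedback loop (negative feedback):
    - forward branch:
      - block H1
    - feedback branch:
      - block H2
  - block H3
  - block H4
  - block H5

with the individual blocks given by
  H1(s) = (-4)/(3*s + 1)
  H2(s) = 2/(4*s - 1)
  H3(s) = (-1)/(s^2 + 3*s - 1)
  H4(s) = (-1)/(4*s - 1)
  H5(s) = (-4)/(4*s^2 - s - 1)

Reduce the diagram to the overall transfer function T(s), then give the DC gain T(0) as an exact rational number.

Answer: -16/9

Working:
Step 1. collapse the loop (H1 forward, H2 return) -> (4 - 16*s)/(12*s^2 + s - 9)
Step 2. reduce the series chain [H1/(1+H1*H2)], H3, H4, H5 -> 16/(48*s^6 + 136*s^5 - 121*s^4 - 131*s^3 + 82*s^2 + 19*s - 9)
Step 2 gives the overall T(s). Then T(0) = 16/(-9) = -16/9.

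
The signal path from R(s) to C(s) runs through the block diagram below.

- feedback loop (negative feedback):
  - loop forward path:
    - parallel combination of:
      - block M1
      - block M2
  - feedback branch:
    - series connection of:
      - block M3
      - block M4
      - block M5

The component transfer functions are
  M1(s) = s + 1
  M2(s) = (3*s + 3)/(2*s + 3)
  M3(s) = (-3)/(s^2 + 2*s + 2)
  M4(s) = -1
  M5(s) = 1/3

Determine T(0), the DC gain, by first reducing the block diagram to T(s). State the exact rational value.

Step 1 - reduce the parallel group M1, M2: (2*s^2 + 8*s + 6)/(2*s + 3)
Step 2 - cascade M3, M4, M5: 1/(s^2 + 2*s + 2)
Step 3 - collapse the loop ((M1+M2) forward, (M3*M4*M5) return): (2*s^4 + 12*s^3 + 26*s^2 + 28*s + 12)/(2*s^3 + 9*s^2 + 18*s + 12)
DC gain: substitute s = 0 into T(s) from step 3: T(0) = 12/12 = 1.

Hence the answer: 1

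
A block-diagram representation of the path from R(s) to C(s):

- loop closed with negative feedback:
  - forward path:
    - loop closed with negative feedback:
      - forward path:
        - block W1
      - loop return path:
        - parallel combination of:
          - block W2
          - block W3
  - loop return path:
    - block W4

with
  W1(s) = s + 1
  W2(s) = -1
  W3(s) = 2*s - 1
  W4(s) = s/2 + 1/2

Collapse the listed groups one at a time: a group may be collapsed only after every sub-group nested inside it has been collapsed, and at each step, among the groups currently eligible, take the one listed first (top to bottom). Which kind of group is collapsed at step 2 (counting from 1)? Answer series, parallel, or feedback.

[1] combine W2, W3 in parallel
[2] feedback reduction of W1, (W2+W3)
[3] feedback reduction of [W1/(1+W1*(W2+W3))], W4
At step 2 the group reduced is feedback.

Final answer: feedback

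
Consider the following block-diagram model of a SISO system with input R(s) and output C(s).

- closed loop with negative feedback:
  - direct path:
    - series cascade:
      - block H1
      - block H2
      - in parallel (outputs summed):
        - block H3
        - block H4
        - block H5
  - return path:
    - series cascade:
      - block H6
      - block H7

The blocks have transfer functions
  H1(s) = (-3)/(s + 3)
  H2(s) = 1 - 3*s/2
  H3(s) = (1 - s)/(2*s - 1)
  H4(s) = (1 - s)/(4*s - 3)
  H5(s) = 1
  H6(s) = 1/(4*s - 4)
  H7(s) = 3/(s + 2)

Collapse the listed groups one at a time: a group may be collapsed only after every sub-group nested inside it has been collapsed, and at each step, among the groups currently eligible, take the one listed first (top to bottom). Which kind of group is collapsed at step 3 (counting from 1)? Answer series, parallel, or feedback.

Step 1. sum the parallel branches H3, H4, H5
Step 2. cascade H1, H2, (H3+H4+H5)
Step 3. combine H6, H7 in series
Step 4. reduce the feedback loop with forward (H1*H2*(H3+H4+H5)) and return (H6*H7)
So the answer for step 3 is series.

Answer: series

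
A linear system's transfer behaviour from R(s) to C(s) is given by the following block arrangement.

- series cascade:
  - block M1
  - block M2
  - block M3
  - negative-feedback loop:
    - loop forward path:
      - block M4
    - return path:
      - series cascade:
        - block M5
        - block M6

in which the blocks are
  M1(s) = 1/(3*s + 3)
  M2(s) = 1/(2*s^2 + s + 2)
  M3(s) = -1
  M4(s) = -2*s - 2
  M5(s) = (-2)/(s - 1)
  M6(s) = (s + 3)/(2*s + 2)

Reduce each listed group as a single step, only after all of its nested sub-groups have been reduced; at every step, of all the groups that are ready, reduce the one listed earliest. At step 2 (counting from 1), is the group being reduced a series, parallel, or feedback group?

Step 1: reduce the series chain M5, M6
Step 2: close the feedback loop around M4, (M5*M6)
Step 3: reduce the series chain M1, M2, M3, [M4/(1+M4*(M5*M6))]
The group at step 2 is a feedback group.

Final answer: feedback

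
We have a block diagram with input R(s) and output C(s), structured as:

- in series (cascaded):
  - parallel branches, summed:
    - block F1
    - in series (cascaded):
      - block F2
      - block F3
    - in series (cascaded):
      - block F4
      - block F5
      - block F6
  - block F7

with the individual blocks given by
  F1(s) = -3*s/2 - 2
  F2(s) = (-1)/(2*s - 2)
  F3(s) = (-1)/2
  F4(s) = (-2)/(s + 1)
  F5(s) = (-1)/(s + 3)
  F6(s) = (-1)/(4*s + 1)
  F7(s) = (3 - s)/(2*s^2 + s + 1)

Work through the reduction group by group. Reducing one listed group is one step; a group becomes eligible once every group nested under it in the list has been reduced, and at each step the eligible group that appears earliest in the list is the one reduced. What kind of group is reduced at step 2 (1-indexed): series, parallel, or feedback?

[1] reduce the series chain F2, F3
[2] combine F4, F5, F6 in series
[3] parallel reduction of F1, (F2*F3), (F4*F5*F6)
[4] multiply (F1+(F2*F3)+(F4*F5*F6)), F7 (series)
The group at step 2 is a series group.

Answer: series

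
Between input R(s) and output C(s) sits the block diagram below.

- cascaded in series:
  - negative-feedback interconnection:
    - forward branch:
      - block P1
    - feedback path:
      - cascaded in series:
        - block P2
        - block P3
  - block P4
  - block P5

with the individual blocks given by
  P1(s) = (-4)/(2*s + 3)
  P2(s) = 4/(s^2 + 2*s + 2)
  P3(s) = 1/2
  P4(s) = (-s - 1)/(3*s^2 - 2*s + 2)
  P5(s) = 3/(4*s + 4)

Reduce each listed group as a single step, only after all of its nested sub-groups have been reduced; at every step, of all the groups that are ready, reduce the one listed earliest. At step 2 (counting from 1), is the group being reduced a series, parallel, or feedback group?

Reducing step by step:

Step 1: cascade P2, P3
Step 2: feedback reduction of P1, (P2*P3)
Step 3: reduce the series chain [P1/(1+P1*(P2*P3))], P4, P5
Step 2: feedback.

Answer: feedback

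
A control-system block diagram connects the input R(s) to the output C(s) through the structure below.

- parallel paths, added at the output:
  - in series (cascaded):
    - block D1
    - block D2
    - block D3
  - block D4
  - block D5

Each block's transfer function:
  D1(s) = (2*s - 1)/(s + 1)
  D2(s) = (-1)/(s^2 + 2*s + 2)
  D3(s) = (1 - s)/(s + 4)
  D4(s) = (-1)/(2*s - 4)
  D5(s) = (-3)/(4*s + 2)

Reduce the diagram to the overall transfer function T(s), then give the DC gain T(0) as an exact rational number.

1. combine D1, D2, D3 in series = (2*s^2 - 3*s + 1)/(s^4 + 7*s^3 + 16*s^2 + 18*s + 8)
2. sum the parallel branches (D1*D2*D3), D4, D5 = (-5*s^5 - 22*s^4 - 69*s^3 + 4*s^2 + 56*s + 36)/(4*s^6 + 22*s^5 + 18*s^4 - 52*s^3 - 140*s^2 - 120*s - 32)
That last expression is T(s); at s = 0 only the constant terms survive, so T(0) = 36/(-32) = -9/8.

Answer: -9/8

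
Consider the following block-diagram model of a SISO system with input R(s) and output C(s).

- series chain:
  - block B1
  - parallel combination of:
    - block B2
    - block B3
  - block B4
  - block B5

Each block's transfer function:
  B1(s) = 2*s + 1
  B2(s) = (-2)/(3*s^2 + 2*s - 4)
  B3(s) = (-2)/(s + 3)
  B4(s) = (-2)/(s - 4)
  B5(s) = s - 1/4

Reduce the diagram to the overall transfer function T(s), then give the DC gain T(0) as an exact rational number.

Reducing step by step:

(1) parallel reduction of B2, B3, giving (-6*s^2 - 6*s + 2)/(3*s^3 + 11*s^2 + 2*s - 12)
(2) series reduction of B1, (B2+B3), B4, B5, giving (24*s^4 + 30*s^3 - 5*s^2 - 5*s + 1)/(3*s^4 - s^3 - 42*s^2 - 20*s + 48)
Step 2 gives the overall T(s). Then T(0) = 1/48.

Answer: 1/48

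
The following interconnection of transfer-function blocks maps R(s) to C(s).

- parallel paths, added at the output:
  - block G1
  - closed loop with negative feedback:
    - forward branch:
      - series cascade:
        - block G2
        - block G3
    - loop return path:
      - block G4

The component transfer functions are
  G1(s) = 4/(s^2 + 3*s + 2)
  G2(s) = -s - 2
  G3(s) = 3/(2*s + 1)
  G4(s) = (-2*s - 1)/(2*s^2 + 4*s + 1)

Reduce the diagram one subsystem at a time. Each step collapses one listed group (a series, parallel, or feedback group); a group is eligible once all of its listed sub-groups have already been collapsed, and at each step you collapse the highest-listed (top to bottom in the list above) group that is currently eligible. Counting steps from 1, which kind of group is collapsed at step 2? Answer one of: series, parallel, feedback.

(1) multiply G2, G3 (series)
(2) reduce the feedback loop with forward (G2*G3) and return G4
(3) combine G1, [(G2*G3)/(1+(G2*G3)*G4)] in parallel
Step 2: feedback.

Answer: feedback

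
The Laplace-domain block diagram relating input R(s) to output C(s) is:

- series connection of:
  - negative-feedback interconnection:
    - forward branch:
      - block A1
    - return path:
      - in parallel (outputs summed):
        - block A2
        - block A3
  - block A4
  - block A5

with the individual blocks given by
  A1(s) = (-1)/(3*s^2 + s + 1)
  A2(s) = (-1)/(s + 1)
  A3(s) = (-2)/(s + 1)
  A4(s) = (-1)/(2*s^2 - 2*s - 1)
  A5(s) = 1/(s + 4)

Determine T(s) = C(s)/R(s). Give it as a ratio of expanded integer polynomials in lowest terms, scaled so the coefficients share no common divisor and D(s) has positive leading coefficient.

The answer is (s + 1)/(6*s^6 + 26*s^5 + s^4 - 28*s^3 - 10*s^2 - 44*s - 16).

Reasoning:
Step 1. combine A2, A3 in parallel -> (-3)/(s + 1)
Step 2. feedback reduction of A1, (A2+A3) -> (-s - 1)/(3*s^3 + 4*s^2 + 2*s + 4)
Step 3. reduce the series chain [A1/(1+A1*(A2+A3))], A4, A5: this yields T(s), and no further normalization is needed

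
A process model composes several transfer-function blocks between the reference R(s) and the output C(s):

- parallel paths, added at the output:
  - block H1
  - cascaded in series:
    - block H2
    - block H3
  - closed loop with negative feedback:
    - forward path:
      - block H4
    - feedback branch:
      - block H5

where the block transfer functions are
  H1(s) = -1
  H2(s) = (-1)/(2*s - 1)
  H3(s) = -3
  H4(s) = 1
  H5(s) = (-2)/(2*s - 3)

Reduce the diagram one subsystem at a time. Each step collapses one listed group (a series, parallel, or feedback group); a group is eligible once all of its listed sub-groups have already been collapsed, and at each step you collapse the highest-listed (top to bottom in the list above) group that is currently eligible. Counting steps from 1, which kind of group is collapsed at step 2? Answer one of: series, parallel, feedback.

[1] reduce the series chain H2, H3
[2] apply the feedback formula to H4, H5
[3] parallel reduction of H1, (H2*H3), [H4/(1+H4*H5)]
The group at step 2 is a feedback group.

Final answer: feedback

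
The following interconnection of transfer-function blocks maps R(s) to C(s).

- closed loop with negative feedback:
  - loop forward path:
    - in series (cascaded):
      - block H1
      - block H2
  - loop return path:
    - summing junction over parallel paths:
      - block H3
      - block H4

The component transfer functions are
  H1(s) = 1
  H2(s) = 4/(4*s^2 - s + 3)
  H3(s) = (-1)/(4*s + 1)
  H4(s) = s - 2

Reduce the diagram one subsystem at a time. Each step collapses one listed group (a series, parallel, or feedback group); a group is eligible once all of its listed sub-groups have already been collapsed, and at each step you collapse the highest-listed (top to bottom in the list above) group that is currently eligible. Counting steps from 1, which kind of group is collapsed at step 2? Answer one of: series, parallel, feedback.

Reducing step by step:

[1] reduce the series chain H1, H2
[2] sum the parallel branches H3, H4
[3] reduce the feedback loop with forward (H1*H2) and return (H3+H4)
At step 2 the group reduced is parallel.

Answer: parallel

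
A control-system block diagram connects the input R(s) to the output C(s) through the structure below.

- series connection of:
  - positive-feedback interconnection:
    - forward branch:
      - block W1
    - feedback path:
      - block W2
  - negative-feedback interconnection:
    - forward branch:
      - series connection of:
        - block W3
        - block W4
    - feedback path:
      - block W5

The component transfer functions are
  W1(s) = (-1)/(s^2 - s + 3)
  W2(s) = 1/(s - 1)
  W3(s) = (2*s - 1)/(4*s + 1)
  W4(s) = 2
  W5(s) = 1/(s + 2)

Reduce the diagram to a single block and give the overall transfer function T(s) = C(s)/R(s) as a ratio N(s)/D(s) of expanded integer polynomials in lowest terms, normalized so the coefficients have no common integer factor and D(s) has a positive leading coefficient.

Answer: (-4*s^3 - 2*s^2 + 10*s - 4)/(4*s^5 + 5*s^4 - 10*s^3 + 44*s^2 - 26*s)

Working:
(1) reduce the feedback loop with forward W1 and return W2 -> (1 - s)/(s^3 - 2*s^2 + 4*s - 2)
(2) multiply W3, W4 (series) -> (4*s - 2)/(4*s + 1)
(3) apply the feedback formula to (W3*W4), W5 -> (4*s^2 + 6*s - 4)/(4*s^2 + 13*s)
(4) multiply [W1/(1-W1*W2)], [(W3*W4)/(1+(W3*W4)*W5)] (series): this yields T(s), and no further normalization is needed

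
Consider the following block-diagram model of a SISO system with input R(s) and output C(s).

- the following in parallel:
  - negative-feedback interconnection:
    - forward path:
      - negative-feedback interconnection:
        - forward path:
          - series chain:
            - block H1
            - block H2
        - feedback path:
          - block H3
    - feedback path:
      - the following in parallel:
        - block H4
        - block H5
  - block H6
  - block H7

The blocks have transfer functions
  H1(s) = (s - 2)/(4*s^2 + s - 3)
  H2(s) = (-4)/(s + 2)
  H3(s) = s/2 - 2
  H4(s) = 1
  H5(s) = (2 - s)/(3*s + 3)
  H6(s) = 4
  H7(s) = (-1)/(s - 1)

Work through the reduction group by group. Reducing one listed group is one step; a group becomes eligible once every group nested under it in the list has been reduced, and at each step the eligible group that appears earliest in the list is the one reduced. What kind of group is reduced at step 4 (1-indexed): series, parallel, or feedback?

[1] cascade H1, H2
[2] feedback reduction of (H1*H2), H3
[3] reduce the parallel group H4, H5
[4] collapse the loop ([(H1*H2)/(1+(H1*H2)*H3)] forward, (H4+H5) return)
[5] add [[(H1*H2)/(1+(H1*H2)*H3)]/(1+[(H1*H2)/(1+(H1*H2)*H3)]*(H4+H5))], H6, H7 (parallel)
Step 4 collapses a feedback group.

Therefore the answer is feedback.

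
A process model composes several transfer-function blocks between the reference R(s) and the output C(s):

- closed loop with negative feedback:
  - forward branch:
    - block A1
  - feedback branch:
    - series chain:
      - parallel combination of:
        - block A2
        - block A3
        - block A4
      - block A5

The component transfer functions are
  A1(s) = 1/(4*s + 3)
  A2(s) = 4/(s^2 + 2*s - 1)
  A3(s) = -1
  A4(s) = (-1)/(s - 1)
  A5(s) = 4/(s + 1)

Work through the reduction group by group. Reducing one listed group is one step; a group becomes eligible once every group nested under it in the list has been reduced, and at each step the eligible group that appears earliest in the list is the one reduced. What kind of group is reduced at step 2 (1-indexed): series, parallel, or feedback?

Step 1: add A2, A3, A4 (parallel)
Step 2: cascade (A2+A3+A4), A5
Step 3: close the feedback loop around A1, ((A2+A3+A4)*A5)
At step 2 the group reduced is series.

Final answer: series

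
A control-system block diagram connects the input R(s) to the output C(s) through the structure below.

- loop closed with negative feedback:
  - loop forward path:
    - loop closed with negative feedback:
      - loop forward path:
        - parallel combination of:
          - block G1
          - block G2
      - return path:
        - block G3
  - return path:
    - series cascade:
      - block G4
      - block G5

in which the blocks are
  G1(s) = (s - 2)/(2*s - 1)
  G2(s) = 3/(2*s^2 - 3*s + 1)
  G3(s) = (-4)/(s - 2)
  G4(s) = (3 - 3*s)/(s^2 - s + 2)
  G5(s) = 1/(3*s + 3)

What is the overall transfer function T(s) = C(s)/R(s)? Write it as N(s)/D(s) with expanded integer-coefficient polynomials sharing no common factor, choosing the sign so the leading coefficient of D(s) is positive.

[1] add G1, G2 (parallel) -> (s^2 - 3*s + 5)/(2*s^2 - 3*s + 1)
[2] close the feedback loop around (G1+G2), G3 -> (s^3 - 5*s^2 + 11*s - 10)/(2*s^3 - 11*s^2 + 19*s - 22)
[3] cascade G4, G5 -> (1 - s)/(s^3 + s + 2)
[4] collapse the loop ([(G1+G2)/(1+(G1+G2)*G3)] forward, (G4*G5) return), which is the overall transfer function T(s) = C(s)/R(s) in lowest terms

Answer: (s^6 - 5*s^5 + 12*s^4 - 13*s^3 + s^2 + 12*s - 20)/(2*s^6 - 11*s^5 + 20*s^4 - 23*s^3 - 19*s^2 + 37*s - 54)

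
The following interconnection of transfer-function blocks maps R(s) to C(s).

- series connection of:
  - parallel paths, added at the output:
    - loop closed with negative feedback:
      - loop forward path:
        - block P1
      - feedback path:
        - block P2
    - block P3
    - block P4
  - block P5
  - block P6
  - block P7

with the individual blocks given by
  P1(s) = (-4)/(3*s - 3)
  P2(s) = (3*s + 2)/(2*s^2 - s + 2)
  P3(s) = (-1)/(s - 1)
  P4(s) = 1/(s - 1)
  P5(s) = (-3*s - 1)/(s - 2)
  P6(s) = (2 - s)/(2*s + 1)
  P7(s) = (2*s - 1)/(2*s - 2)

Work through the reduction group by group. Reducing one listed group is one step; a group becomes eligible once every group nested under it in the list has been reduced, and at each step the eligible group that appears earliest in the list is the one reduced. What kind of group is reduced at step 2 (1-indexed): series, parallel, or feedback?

Step 1. close the feedback loop around P1, P2
Step 2. combine [P1/(1+P1*P2)], P3, P4 in parallel
Step 3. reduce the series chain ([P1/(1+P1*P2)]+P3+P4), P5, P6, P7
At step 2 the group reduced is parallel.

Hence the answer: parallel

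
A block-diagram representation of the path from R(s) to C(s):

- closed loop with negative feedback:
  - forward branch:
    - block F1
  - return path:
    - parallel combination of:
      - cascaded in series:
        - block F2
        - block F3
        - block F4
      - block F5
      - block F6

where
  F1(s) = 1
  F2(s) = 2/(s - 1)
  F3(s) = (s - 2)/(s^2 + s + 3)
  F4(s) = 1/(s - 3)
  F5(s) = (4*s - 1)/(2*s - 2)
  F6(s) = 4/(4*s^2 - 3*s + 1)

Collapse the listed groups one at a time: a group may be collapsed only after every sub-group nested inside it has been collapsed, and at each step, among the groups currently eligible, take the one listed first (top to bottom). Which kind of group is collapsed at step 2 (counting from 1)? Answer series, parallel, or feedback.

Step 1. multiply F2, F3, F4 (series)
Step 2. sum the parallel branches (F2*F3*F4), F5, F6
Step 3. reduce the feedback loop with forward F1 and return ((F2*F3*F4)+F5+F6)
The group at step 2 is a parallel group.

Hence the answer: parallel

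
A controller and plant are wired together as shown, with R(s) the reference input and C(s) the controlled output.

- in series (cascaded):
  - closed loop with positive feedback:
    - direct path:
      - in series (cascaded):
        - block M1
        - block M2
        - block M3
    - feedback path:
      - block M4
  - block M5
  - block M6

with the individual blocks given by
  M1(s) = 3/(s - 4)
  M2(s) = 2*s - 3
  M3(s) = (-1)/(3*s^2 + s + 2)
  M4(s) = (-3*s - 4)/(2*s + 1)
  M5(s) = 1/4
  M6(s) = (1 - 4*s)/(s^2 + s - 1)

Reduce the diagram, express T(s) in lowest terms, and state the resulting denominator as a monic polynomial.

1. cascade M1, M2, M3 gives (9 - 6*s)/(3*s^3 - 11*s^2 - 2*s - 8)
2. reduce the feedback loop with forward (M1*M2*M3) and return M4 gives (-12*s^2 + 12*s + 9)/(6*s^4 - 19*s^3 - 33*s^2 - 15*s + 28)
3. combine [(M1*M2*M3)/(1-(M1*M2*M3)*M4)], M5, M6 in series gives (48*s^3 - 60*s^2 - 24*s + 9)/(24*s^6 - 52*s^5 - 232*s^4 - 116*s^3 + 184*s^2 + 172*s - 112)
No further cancellation is possible in the step-3 result, so that is T(s). Its denominator becomes monic after dividing by the leading coefficient 24.

Therefore the answer is s^6 - 13*s^5/6 - 29*s^4/3 - 29*s^3/6 + 23*s^2/3 + 43*s/6 - 14/3.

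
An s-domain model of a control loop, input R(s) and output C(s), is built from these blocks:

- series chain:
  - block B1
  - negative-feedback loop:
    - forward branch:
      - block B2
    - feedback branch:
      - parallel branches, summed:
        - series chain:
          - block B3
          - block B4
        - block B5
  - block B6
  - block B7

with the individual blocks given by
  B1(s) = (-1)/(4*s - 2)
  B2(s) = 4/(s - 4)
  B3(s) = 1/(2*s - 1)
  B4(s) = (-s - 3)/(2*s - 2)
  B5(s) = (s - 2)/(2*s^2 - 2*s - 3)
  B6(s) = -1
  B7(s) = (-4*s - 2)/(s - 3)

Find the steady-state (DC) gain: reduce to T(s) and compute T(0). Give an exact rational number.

The answer is 2/11.

Reasoning:
[1] series reduction of B3, B4 gives (-s - 3)/(4*s^2 - 6*s + 2)
[2] parallel reduction of (B3*B4), B5 gives (2*s^3 - 18*s^2 + 23*s + 5)/(8*s^4 - 20*s^3 + 4*s^2 + 14*s - 6)
[3] apply the feedback formula to B2, ((B3*B4)+B5) gives (16*s^4 - 40*s^3 + 8*s^2 + 28*s - 12)/(4*s^5 - 26*s^4 + 46*s^3 - 37*s^2 + 15*s + 22)
[4] cascade B1, [B2/(1+B2*((B3*B4)+B5))], B6, B7 gives (-16*s^4 + 24*s^3 + 24*s^2 - 20*s - 12)/(4*s^6 - 38*s^5 + 124*s^4 - 175*s^3 + 126*s^2 - 23*s - 66)
Evaluating the step-4 result (the overall T(s)) at s = 0 gives T(0) = -12/(-66) = 2/11.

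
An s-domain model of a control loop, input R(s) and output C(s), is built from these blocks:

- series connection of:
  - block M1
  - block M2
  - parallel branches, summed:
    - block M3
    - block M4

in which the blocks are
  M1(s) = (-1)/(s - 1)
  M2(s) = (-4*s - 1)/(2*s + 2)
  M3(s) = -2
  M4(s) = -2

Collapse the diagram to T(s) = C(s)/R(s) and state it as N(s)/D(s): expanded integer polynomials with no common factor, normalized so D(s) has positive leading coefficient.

Step 1 - combine M3, M4 in parallel; result -4
Step 2 - reduce the series chain M1, M2, (M3+M4) - this is the overall T(s), already in the required normalized form

Answer: (-8*s - 2)/(s^2 - 1)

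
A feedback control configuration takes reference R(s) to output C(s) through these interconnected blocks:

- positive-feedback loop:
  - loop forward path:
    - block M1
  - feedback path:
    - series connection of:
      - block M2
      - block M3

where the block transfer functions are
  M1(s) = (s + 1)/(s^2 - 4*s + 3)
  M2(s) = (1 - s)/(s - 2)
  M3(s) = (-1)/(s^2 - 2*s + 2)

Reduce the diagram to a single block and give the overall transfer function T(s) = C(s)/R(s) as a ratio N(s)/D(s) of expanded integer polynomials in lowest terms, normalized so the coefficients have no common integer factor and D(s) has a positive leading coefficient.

(1) combine M2, M3 in series: (s - 1)/(s^3 - 4*s^2 + 6*s - 4)
(2) feedback reduction of M1, (M2*M3) - this is the overall T(s), already in the required normalized form

Hence the answer: (s^4 - 3*s^3 + 2*s^2 + 2*s - 4)/(s^5 - 8*s^4 + 25*s^3 - 41*s^2 + 34*s - 11)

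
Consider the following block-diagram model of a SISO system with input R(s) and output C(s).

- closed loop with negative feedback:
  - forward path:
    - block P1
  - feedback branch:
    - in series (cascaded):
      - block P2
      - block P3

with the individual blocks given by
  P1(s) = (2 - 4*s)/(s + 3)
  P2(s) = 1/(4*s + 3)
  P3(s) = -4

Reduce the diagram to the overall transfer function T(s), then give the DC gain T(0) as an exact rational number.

The answer is 6.

Reasoning:
Step 1: series reduction of P2, P3 -> (-4)/(4*s + 3)
Step 2: close the feedback loop around P1, (P2*P3) -> (-16*s^2 - 4*s + 6)/(4*s^2 + 31*s + 1)
Step 2 gives the overall T(s). Then T(0) = 6/1 = 6.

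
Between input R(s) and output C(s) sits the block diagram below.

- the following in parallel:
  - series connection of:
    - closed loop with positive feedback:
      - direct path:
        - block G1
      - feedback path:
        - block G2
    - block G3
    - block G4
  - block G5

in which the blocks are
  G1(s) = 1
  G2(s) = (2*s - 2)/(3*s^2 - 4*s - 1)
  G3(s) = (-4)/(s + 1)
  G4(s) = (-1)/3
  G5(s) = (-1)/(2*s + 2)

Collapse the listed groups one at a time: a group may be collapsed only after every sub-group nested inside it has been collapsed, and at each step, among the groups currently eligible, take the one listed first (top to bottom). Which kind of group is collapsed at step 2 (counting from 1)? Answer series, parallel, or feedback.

(1) close the feedback loop around G1, G2
(2) cascade [G1/(1-G1*G2)], G3, G4
(3) reduce the parallel group ([G1/(1-G1*G2)]*G3*G4), G5
The group at step 2 is a series group.

Therefore the answer is series.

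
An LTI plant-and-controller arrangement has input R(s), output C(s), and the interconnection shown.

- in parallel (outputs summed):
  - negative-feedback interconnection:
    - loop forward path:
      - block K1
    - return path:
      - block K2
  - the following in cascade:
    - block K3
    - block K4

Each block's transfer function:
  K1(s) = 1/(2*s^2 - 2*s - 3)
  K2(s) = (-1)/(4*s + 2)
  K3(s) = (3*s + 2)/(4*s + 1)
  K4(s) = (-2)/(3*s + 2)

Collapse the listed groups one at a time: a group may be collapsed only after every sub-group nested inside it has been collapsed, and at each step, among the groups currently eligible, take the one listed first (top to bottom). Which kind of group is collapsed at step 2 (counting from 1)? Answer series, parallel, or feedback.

(1) feedback reduction of K1, K2
(2) reduce the series chain K3, K4
(3) sum the parallel branches [K1/(1+K1*K2)], (K3*K4)
So the answer for step 2 is series.

Answer: series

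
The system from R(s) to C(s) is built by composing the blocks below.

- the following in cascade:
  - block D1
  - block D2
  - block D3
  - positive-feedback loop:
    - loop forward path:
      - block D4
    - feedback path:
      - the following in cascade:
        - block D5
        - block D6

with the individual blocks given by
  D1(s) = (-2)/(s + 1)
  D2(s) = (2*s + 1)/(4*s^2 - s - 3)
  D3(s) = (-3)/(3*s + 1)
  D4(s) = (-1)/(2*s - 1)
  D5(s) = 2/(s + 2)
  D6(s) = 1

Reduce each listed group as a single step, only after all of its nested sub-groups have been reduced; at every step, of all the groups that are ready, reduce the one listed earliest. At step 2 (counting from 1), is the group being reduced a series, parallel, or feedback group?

[1] series reduction of D5, D6
[2] apply the feedback formula to D4, (D5*D6)
[3] cascade D1, D2, D3, [D4/(1-D4*(D5*D6))]
Step 2 collapses a feedback group.

Answer: feedback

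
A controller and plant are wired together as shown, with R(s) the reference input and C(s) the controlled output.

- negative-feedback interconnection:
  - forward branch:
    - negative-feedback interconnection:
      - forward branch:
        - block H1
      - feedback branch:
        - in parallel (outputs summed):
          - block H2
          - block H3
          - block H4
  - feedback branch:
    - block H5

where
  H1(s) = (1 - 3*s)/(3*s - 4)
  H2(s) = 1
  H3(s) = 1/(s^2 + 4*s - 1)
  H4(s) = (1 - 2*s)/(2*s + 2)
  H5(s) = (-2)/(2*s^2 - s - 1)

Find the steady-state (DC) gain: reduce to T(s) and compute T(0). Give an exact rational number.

Answer: -2/3

Working:
Step 1. reduce the parallel group H2, H3, H4; result (3*s^2 + 14*s - 1)/(2*s^3 + 10*s^2 + 6*s - 2)
Step 2. close the feedback loop around H1, (H2+H3+H4); result (-6*s^4 - 28*s^3 - 8*s^2 + 12*s - 2)/(6*s^4 + 13*s^3 - 61*s^2 - 13*s + 7)
Step 3. collapse the loop ([H1/(1+H1*(H2+H3+H4))] forward, H5 return); result (-12*s^6 - 50*s^5 + 18*s^4 + 60*s^3 - 8*s^2 - 10*s + 2)/(12*s^6 + 20*s^5 - 129*s^4 + 78*s^3 + 104*s^2 - 18*s - 3)
DC gain: substitute s = 0 into T(s) from step 3: T(0) = 2/(-3) = -2/3.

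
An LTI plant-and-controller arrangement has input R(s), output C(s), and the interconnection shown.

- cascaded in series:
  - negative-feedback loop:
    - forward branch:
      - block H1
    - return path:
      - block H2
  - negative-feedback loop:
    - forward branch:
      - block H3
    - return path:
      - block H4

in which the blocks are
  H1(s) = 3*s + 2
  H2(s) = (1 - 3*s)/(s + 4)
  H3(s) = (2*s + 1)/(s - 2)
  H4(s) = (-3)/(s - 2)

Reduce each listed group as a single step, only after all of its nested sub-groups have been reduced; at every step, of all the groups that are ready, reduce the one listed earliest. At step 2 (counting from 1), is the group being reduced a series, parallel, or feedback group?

The answer is feedback.

Reasoning:
Step 1: close the feedback loop around H1, H2
Step 2: collapse the loop (H3 forward, H4 return)
Step 3: reduce the series chain [H1/(1+H1*H2)], [H3/(1+H3*H4)]
Step 2 collapses a feedback group.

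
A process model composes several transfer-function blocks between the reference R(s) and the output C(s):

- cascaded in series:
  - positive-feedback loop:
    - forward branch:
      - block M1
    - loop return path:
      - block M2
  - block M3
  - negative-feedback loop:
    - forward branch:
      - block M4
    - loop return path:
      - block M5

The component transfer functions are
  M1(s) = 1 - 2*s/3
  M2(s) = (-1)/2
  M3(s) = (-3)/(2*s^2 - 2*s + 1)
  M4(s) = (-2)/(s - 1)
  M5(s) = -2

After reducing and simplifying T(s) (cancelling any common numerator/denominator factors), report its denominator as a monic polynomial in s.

Answer: s^4 - 5*s^3/2 - 23*s^2/2 + 51*s/4 - 27/4

Working:
(1) apply the feedback formula to M1, M2; result (4*s - 6)/(2*s - 9)
(2) reduce the feedback loop with forward M4 and return M5; result (-2)/(s + 3)
(3) series reduction of [M1/(1-M1*M2)], M3, [M4/(1+M4*M5)]; result (24*s - 36)/(4*s^4 - 10*s^3 - 46*s^2 + 51*s - 27)
No further cancellation is possible in the step-3 result, so that is T(s). Its denominator becomes monic after dividing by the leading coefficient 4.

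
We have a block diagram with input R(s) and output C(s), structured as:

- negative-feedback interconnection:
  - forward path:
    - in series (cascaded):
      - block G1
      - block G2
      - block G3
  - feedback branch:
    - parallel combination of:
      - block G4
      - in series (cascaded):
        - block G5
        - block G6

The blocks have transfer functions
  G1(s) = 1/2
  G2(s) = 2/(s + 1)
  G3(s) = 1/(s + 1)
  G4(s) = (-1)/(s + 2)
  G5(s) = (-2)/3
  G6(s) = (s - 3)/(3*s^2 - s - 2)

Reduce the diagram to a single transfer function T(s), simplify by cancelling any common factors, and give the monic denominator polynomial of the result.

Step 1 - cascade G1, G2, G3: 1/(s^2 + 2*s + 1)
Step 2 - cascade G5, G6: (6 - 2*s)/(9*s^2 - 3*s - 6)
Step 3 - add G4, (G5*G6) (parallel): (-11*s^2 + 5*s + 18)/(9*s^3 + 15*s^2 - 12*s - 12)
Step 4 - close the feedback loop around (G1*G2*G3), (G4+(G5*G6)): (9*s^3 + 15*s^2 - 12*s - 12)/(9*s^5 + 33*s^4 + 27*s^3 - 32*s^2 - 31*s + 6)
T(s) is the step-4 result (common factors already cancelled). Leading coefficient of the denominator: 9. Divide through by 9 for the monic polynomial.

Hence the answer: s^5 + 11*s^4/3 + 3*s^3 - 32*s^2/9 - 31*s/9 + 2/3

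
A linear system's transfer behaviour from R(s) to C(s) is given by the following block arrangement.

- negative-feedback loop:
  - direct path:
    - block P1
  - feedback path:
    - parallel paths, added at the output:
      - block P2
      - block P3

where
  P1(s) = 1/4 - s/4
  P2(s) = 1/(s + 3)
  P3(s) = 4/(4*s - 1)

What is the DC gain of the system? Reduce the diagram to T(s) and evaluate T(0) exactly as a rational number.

First reduce the diagram to T(s).

Step 1. combine P2, P3 in parallel = (8*s + 11)/(4*s^2 + 11*s - 3)
Step 2. collapse the loop (P1 forward, (P2+P3) return) = (-4*s^3 - 7*s^2 + 14*s - 3)/(8*s^2 + 41*s - 1)
That last expression is T(s); at s = 0 only the constant terms survive, so T(0) = -3/(-1) = 3.

Answer: 3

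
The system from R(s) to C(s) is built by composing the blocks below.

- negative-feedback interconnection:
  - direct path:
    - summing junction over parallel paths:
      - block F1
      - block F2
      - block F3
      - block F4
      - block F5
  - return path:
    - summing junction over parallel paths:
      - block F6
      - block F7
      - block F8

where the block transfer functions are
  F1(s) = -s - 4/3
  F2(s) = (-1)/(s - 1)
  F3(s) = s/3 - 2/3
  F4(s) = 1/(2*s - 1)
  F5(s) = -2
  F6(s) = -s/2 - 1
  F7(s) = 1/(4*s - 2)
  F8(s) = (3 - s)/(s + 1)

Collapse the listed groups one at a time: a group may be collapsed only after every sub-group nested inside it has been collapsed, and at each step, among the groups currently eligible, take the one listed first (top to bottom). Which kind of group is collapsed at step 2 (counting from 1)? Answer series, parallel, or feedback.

(1) sum the parallel branches F1, F2, F3, F4, F5
(2) add F6, F7, F8 (parallel)
(3) collapse the loop ((F1+F2+F3+F4+F5) forward, (F6+F7+F8) return)
Step 2: parallel.

Therefore the answer is parallel.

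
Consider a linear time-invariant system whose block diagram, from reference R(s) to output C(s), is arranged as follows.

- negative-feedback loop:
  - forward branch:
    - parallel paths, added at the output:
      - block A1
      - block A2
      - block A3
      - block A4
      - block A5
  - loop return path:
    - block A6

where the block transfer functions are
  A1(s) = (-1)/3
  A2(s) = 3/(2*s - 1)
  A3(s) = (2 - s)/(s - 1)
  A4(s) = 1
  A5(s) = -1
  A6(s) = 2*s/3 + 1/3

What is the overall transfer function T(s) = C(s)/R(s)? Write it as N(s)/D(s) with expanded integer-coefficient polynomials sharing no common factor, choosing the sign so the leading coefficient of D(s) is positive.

Step 1. combine A1, A2, A3, A4, A5 in parallel, giving (-8*s^2 + 27*s - 16)/(6*s^2 - 9*s + 3)
Step 2. close the feedback loop around (A1+A2+A3+A4+A5), A6; the result is T(s) itself (integer coefficients, no common factor, positive leading denominator coefficient)

Therefore the answer is (24*s^2 - 81*s + 48)/(16*s^3 - 64*s^2 + 32*s + 7).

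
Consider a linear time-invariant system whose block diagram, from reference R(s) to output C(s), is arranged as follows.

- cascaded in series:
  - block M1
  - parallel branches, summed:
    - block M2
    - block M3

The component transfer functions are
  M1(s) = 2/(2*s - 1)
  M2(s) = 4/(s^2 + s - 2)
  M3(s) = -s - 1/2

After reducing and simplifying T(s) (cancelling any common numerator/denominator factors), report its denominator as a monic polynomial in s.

The answer is s^3 + s^2/2 - 5*s/2 + 1.

Reasoning:
Step 1: sum the parallel branches M2, M3 = (-2*s^3 - 3*s^2 + 3*s + 10)/(2*s^2 + 2*s - 4)
Step 2: reduce the series chain M1, (M2+M3) = (-2*s^3 - 3*s^2 + 3*s + 10)/(2*s^3 + s^2 - 5*s + 2)
The result of step 2 is T(s) in lowest terms. Its denominator has leading coefficient 2; dividing the denominator through by 2 makes it monic.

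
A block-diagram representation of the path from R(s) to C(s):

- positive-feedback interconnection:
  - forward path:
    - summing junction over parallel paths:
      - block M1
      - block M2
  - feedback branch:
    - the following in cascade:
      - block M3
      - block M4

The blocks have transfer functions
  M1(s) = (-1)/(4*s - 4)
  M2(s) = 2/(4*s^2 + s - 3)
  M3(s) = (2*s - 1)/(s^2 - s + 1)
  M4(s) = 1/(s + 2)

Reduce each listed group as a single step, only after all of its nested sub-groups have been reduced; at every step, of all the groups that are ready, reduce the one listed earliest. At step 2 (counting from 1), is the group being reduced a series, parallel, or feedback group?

Step 1 - parallel reduction of M1, M2
Step 2 - reduce the series chain M3, M4
Step 3 - feedback reduction of (M1+M2), (M3*M4)
Step 2: series.

Final answer: series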